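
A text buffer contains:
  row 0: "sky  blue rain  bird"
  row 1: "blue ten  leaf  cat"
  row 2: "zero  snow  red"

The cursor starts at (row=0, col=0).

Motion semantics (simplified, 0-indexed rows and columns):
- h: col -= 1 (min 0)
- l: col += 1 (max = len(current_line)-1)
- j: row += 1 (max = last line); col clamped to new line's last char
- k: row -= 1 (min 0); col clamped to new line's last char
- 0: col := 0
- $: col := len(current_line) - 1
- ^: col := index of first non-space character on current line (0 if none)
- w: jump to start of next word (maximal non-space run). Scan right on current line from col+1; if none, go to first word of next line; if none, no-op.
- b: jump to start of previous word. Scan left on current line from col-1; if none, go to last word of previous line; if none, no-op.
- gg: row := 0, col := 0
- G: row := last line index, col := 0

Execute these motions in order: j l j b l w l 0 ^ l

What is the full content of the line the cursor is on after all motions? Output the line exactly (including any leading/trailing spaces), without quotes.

Answer: zero  snow  red

Derivation:
After 1 (j): row=1 col=0 char='b'
After 2 (l): row=1 col=1 char='l'
After 3 (j): row=2 col=1 char='e'
After 4 (b): row=2 col=0 char='z'
After 5 (l): row=2 col=1 char='e'
After 6 (w): row=2 col=6 char='s'
After 7 (l): row=2 col=7 char='n'
After 8 (0): row=2 col=0 char='z'
After 9 (^): row=2 col=0 char='z'
After 10 (l): row=2 col=1 char='e'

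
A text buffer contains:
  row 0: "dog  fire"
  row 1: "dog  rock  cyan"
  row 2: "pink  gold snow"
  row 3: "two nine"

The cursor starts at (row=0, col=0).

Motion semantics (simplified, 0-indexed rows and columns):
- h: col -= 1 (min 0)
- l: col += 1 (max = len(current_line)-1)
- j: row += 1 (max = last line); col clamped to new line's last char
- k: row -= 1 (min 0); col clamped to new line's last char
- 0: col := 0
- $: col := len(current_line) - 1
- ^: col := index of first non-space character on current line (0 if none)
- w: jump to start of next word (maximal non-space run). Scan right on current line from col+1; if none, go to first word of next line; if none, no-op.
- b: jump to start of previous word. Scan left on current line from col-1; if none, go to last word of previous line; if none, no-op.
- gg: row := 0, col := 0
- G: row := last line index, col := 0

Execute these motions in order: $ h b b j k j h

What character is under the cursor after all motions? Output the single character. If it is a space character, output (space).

After 1 ($): row=0 col=8 char='e'
After 2 (h): row=0 col=7 char='r'
After 3 (b): row=0 col=5 char='f'
After 4 (b): row=0 col=0 char='d'
After 5 (j): row=1 col=0 char='d'
After 6 (k): row=0 col=0 char='d'
After 7 (j): row=1 col=0 char='d'
After 8 (h): row=1 col=0 char='d'

Answer: d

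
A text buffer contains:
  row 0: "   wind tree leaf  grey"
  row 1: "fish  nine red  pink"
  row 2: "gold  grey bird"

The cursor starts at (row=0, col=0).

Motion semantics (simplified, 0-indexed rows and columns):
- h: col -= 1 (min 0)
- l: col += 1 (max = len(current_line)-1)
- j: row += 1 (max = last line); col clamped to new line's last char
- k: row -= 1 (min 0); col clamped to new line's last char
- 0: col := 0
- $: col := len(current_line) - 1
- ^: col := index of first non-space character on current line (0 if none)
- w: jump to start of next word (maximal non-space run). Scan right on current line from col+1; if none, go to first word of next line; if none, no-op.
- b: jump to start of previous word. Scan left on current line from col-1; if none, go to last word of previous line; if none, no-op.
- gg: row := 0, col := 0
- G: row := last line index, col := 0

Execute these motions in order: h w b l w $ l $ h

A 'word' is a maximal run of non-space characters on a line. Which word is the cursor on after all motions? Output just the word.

After 1 (h): row=0 col=0 char='_'
After 2 (w): row=0 col=3 char='w'
After 3 (b): row=0 col=3 char='w'
After 4 (l): row=0 col=4 char='i'
After 5 (w): row=0 col=8 char='t'
After 6 ($): row=0 col=22 char='y'
After 7 (l): row=0 col=22 char='y'
After 8 ($): row=0 col=22 char='y'
After 9 (h): row=0 col=21 char='e'

Answer: grey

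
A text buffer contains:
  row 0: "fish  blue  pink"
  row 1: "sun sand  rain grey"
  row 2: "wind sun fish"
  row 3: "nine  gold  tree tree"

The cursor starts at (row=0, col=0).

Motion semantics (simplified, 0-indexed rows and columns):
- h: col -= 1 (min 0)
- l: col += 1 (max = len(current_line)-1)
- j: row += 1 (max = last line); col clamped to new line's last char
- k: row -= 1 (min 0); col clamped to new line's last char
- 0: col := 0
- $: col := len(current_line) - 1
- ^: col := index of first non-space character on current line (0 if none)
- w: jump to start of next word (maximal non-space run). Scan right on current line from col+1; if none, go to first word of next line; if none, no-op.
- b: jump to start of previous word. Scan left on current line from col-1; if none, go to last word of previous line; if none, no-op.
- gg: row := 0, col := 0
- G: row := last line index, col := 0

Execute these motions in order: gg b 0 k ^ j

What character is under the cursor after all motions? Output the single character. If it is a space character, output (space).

After 1 (gg): row=0 col=0 char='f'
After 2 (b): row=0 col=0 char='f'
After 3 (0): row=0 col=0 char='f'
After 4 (k): row=0 col=0 char='f'
After 5 (^): row=0 col=0 char='f'
After 6 (j): row=1 col=0 char='s'

Answer: s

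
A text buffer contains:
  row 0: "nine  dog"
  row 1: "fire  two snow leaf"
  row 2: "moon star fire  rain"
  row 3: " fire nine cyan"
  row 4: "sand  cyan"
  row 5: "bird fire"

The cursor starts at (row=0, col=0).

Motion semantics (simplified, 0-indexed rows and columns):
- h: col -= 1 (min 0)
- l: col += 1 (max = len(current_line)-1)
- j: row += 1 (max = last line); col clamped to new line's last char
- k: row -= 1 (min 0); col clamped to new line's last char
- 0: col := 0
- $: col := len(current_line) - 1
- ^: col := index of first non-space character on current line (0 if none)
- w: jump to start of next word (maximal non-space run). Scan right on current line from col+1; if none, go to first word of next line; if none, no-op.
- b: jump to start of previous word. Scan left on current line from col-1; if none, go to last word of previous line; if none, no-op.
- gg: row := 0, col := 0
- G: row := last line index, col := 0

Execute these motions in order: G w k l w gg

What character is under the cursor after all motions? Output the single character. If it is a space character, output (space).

After 1 (G): row=5 col=0 char='b'
After 2 (w): row=5 col=5 char='f'
After 3 (k): row=4 col=5 char='_'
After 4 (l): row=4 col=6 char='c'
After 5 (w): row=5 col=0 char='b'
After 6 (gg): row=0 col=0 char='n'

Answer: n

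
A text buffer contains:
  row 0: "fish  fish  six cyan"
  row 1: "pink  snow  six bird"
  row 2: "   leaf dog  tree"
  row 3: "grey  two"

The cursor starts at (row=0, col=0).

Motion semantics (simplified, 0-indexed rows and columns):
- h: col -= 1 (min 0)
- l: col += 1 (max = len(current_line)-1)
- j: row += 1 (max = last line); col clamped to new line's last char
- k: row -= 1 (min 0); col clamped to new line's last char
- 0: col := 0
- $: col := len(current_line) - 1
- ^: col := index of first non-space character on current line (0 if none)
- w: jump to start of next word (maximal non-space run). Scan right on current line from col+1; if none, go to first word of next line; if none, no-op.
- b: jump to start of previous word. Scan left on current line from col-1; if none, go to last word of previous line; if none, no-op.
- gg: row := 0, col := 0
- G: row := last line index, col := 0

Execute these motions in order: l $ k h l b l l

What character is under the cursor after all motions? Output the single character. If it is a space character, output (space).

Answer: a

Derivation:
After 1 (l): row=0 col=1 char='i'
After 2 ($): row=0 col=19 char='n'
After 3 (k): row=0 col=19 char='n'
After 4 (h): row=0 col=18 char='a'
After 5 (l): row=0 col=19 char='n'
After 6 (b): row=0 col=16 char='c'
After 7 (l): row=0 col=17 char='y'
After 8 (l): row=0 col=18 char='a'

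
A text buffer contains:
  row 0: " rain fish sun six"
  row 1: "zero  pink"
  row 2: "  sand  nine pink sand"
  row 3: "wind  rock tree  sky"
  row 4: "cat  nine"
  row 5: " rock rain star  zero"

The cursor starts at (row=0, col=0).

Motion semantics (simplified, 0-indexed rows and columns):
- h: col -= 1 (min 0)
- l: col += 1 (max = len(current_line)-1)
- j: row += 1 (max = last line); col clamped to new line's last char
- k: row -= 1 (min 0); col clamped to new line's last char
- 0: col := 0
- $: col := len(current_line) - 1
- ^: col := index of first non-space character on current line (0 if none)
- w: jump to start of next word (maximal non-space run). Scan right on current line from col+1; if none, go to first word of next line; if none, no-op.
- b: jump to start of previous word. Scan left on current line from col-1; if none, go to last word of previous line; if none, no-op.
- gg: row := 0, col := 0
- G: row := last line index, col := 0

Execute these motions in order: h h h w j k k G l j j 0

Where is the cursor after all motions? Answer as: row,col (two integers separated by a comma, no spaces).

Answer: 5,0

Derivation:
After 1 (h): row=0 col=0 char='_'
After 2 (h): row=0 col=0 char='_'
After 3 (h): row=0 col=0 char='_'
After 4 (w): row=0 col=1 char='r'
After 5 (j): row=1 col=1 char='e'
After 6 (k): row=0 col=1 char='r'
After 7 (k): row=0 col=1 char='r'
After 8 (G): row=5 col=0 char='_'
After 9 (l): row=5 col=1 char='r'
After 10 (j): row=5 col=1 char='r'
After 11 (j): row=5 col=1 char='r'
After 12 (0): row=5 col=0 char='_'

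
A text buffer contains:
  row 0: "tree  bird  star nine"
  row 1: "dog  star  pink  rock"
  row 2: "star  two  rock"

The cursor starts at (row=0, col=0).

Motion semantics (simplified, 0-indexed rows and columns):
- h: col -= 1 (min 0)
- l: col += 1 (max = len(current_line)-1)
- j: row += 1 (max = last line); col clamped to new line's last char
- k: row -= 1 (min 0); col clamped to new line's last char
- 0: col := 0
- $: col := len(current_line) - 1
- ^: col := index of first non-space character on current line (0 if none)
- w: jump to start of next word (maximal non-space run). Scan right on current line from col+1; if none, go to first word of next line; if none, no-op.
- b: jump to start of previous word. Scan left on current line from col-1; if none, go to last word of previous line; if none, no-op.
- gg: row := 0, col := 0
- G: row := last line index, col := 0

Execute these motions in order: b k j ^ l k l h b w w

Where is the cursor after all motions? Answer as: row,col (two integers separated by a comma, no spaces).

After 1 (b): row=0 col=0 char='t'
After 2 (k): row=0 col=0 char='t'
After 3 (j): row=1 col=0 char='d'
After 4 (^): row=1 col=0 char='d'
After 5 (l): row=1 col=1 char='o'
After 6 (k): row=0 col=1 char='r'
After 7 (l): row=0 col=2 char='e'
After 8 (h): row=0 col=1 char='r'
After 9 (b): row=0 col=0 char='t'
After 10 (w): row=0 col=6 char='b'
After 11 (w): row=0 col=12 char='s'

Answer: 0,12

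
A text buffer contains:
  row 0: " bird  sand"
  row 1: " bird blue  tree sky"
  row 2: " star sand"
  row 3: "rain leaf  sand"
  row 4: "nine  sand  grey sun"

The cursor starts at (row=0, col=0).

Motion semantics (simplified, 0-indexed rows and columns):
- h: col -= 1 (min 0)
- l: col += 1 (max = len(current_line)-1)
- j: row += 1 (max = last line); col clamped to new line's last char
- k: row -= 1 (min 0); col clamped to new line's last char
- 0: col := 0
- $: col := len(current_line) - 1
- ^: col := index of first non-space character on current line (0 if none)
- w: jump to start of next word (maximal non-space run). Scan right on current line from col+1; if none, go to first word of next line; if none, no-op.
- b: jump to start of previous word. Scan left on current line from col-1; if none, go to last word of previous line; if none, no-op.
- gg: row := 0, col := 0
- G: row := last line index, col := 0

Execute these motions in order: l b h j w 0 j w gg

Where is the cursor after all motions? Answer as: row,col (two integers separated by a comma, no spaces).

After 1 (l): row=0 col=1 char='b'
After 2 (b): row=0 col=1 char='b'
After 3 (h): row=0 col=0 char='_'
After 4 (j): row=1 col=0 char='_'
After 5 (w): row=1 col=1 char='b'
After 6 (0): row=1 col=0 char='_'
After 7 (j): row=2 col=0 char='_'
After 8 (w): row=2 col=1 char='s'
After 9 (gg): row=0 col=0 char='_'

Answer: 0,0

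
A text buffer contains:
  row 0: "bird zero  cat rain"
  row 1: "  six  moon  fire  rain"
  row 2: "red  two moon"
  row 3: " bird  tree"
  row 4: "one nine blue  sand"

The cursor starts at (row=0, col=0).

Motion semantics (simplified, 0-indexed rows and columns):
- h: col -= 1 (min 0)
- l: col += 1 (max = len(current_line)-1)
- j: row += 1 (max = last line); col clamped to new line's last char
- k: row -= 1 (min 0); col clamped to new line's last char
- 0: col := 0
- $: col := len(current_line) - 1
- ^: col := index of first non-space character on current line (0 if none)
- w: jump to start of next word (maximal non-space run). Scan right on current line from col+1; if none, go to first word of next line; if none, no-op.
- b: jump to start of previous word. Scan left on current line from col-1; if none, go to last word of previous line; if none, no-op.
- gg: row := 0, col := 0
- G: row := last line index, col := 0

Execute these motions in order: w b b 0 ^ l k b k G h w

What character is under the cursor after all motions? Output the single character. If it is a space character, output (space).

Answer: n

Derivation:
After 1 (w): row=0 col=5 char='z'
After 2 (b): row=0 col=0 char='b'
After 3 (b): row=0 col=0 char='b'
After 4 (0): row=0 col=0 char='b'
After 5 (^): row=0 col=0 char='b'
After 6 (l): row=0 col=1 char='i'
After 7 (k): row=0 col=1 char='i'
After 8 (b): row=0 col=0 char='b'
After 9 (k): row=0 col=0 char='b'
After 10 (G): row=4 col=0 char='o'
After 11 (h): row=4 col=0 char='o'
After 12 (w): row=4 col=4 char='n'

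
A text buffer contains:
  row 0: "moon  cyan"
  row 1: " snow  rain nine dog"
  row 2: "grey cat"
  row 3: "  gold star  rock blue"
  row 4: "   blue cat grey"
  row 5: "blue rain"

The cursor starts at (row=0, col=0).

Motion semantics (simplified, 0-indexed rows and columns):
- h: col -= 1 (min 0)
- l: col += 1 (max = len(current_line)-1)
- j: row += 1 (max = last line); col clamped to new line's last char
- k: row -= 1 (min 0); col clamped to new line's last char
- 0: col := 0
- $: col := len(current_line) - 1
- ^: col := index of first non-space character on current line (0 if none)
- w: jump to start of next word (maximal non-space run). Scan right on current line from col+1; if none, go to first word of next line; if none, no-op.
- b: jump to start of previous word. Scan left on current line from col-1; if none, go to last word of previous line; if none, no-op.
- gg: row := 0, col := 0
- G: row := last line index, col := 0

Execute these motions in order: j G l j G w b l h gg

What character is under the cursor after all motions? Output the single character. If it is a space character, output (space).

After 1 (j): row=1 col=0 char='_'
After 2 (G): row=5 col=0 char='b'
After 3 (l): row=5 col=1 char='l'
After 4 (j): row=5 col=1 char='l'
After 5 (G): row=5 col=0 char='b'
After 6 (w): row=5 col=5 char='r'
After 7 (b): row=5 col=0 char='b'
After 8 (l): row=5 col=1 char='l'
After 9 (h): row=5 col=0 char='b'
After 10 (gg): row=0 col=0 char='m'

Answer: m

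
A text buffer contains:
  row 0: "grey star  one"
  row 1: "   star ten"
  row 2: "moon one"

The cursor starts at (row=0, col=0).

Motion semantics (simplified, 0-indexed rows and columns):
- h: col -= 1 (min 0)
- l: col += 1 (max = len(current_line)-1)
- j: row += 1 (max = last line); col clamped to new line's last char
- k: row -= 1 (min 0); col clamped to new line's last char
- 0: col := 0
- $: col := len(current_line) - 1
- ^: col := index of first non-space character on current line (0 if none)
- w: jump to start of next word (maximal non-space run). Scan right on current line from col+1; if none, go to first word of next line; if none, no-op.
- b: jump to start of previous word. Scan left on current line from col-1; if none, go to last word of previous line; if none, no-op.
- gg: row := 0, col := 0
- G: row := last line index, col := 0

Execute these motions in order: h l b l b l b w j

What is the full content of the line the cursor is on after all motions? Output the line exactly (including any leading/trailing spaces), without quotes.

Answer:    star ten

Derivation:
After 1 (h): row=0 col=0 char='g'
After 2 (l): row=0 col=1 char='r'
After 3 (b): row=0 col=0 char='g'
After 4 (l): row=0 col=1 char='r'
After 5 (b): row=0 col=0 char='g'
After 6 (l): row=0 col=1 char='r'
After 7 (b): row=0 col=0 char='g'
After 8 (w): row=0 col=5 char='s'
After 9 (j): row=1 col=5 char='a'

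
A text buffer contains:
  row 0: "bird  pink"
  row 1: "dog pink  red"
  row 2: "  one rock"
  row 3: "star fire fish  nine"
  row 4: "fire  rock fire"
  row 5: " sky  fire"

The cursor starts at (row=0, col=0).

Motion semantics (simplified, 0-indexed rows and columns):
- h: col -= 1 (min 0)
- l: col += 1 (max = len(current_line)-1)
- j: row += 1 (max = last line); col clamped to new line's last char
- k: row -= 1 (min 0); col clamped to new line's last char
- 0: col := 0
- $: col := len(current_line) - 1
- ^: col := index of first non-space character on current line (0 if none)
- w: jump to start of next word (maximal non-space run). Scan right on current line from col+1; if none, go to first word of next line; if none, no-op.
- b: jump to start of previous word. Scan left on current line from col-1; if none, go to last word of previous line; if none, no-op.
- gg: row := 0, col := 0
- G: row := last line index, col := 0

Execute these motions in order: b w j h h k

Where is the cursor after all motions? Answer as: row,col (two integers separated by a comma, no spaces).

Answer: 0,4

Derivation:
After 1 (b): row=0 col=0 char='b'
After 2 (w): row=0 col=6 char='p'
After 3 (j): row=1 col=6 char='n'
After 4 (h): row=1 col=5 char='i'
After 5 (h): row=1 col=4 char='p'
After 6 (k): row=0 col=4 char='_'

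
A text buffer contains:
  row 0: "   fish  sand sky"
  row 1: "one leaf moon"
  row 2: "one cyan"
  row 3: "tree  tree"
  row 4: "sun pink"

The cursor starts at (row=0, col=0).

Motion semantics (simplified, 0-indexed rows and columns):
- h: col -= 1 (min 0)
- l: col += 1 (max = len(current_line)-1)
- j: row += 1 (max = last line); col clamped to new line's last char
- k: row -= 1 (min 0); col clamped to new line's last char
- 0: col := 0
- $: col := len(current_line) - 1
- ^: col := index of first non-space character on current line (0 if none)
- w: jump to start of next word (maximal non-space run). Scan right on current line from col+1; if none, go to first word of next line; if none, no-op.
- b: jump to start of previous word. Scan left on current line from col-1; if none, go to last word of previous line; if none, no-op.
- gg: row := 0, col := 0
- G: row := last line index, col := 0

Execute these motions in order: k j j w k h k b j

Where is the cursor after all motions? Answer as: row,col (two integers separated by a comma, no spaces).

After 1 (k): row=0 col=0 char='_'
After 2 (j): row=1 col=0 char='o'
After 3 (j): row=2 col=0 char='o'
After 4 (w): row=2 col=4 char='c'
After 5 (k): row=1 col=4 char='l'
After 6 (h): row=1 col=3 char='_'
After 7 (k): row=0 col=3 char='f'
After 8 (b): row=0 col=3 char='f'
After 9 (j): row=1 col=3 char='_'

Answer: 1,3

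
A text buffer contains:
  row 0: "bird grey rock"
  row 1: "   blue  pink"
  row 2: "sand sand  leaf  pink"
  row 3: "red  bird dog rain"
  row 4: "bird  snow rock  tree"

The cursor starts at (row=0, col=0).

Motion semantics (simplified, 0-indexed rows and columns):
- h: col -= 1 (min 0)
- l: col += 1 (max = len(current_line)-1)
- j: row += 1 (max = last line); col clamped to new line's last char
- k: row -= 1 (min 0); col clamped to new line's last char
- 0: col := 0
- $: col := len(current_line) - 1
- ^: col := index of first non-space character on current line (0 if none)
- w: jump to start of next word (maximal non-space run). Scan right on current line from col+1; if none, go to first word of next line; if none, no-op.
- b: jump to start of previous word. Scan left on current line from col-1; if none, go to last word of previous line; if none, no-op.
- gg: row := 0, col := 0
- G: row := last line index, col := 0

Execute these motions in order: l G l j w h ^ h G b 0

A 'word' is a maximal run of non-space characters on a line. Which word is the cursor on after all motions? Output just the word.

Answer: red

Derivation:
After 1 (l): row=0 col=1 char='i'
After 2 (G): row=4 col=0 char='b'
After 3 (l): row=4 col=1 char='i'
After 4 (j): row=4 col=1 char='i'
After 5 (w): row=4 col=6 char='s'
After 6 (h): row=4 col=5 char='_'
After 7 (^): row=4 col=0 char='b'
After 8 (h): row=4 col=0 char='b'
After 9 (G): row=4 col=0 char='b'
After 10 (b): row=3 col=14 char='r'
After 11 (0): row=3 col=0 char='r'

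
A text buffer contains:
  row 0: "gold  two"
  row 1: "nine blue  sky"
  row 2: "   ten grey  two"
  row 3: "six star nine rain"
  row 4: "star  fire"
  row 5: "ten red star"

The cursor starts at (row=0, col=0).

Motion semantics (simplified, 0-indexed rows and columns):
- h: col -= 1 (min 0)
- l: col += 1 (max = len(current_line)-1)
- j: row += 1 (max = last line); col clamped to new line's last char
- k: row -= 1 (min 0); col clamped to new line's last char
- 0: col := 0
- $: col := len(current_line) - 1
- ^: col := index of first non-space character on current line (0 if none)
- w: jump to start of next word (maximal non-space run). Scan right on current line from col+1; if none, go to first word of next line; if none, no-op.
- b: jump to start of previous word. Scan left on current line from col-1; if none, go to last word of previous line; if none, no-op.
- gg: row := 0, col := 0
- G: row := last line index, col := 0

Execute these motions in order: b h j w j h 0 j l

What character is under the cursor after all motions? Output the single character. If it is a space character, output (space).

Answer: i

Derivation:
After 1 (b): row=0 col=0 char='g'
After 2 (h): row=0 col=0 char='g'
After 3 (j): row=1 col=0 char='n'
After 4 (w): row=1 col=5 char='b'
After 5 (j): row=2 col=5 char='n'
After 6 (h): row=2 col=4 char='e'
After 7 (0): row=2 col=0 char='_'
After 8 (j): row=3 col=0 char='s'
After 9 (l): row=3 col=1 char='i'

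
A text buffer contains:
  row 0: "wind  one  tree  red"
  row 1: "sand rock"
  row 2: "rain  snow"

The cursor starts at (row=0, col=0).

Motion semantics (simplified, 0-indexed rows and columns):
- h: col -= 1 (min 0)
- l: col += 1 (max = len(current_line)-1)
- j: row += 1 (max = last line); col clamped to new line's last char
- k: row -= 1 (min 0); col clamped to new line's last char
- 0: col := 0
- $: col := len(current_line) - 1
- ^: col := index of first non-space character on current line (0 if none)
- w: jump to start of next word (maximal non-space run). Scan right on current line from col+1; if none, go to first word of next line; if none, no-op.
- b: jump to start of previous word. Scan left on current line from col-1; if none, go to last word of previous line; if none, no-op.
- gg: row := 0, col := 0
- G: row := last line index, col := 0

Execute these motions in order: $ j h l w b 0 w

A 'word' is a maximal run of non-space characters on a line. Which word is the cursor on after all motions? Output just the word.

After 1 ($): row=0 col=19 char='d'
After 2 (j): row=1 col=8 char='k'
After 3 (h): row=1 col=7 char='c'
After 4 (l): row=1 col=8 char='k'
After 5 (w): row=2 col=0 char='r'
After 6 (b): row=1 col=5 char='r'
After 7 (0): row=1 col=0 char='s'
After 8 (w): row=1 col=5 char='r'

Answer: rock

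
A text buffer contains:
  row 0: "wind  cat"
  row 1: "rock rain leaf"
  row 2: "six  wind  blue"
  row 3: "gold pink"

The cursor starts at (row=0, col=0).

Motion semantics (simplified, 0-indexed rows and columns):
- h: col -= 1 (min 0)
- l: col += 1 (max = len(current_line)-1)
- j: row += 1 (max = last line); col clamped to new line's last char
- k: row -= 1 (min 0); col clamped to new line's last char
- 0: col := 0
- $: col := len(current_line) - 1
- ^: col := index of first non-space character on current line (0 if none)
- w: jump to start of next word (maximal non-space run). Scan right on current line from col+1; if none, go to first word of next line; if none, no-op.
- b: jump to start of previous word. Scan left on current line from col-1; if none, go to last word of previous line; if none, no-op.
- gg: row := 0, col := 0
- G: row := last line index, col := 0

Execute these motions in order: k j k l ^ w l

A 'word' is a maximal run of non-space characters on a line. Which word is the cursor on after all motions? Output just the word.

Answer: cat

Derivation:
After 1 (k): row=0 col=0 char='w'
After 2 (j): row=1 col=0 char='r'
After 3 (k): row=0 col=0 char='w'
After 4 (l): row=0 col=1 char='i'
After 5 (^): row=0 col=0 char='w'
After 6 (w): row=0 col=6 char='c'
After 7 (l): row=0 col=7 char='a'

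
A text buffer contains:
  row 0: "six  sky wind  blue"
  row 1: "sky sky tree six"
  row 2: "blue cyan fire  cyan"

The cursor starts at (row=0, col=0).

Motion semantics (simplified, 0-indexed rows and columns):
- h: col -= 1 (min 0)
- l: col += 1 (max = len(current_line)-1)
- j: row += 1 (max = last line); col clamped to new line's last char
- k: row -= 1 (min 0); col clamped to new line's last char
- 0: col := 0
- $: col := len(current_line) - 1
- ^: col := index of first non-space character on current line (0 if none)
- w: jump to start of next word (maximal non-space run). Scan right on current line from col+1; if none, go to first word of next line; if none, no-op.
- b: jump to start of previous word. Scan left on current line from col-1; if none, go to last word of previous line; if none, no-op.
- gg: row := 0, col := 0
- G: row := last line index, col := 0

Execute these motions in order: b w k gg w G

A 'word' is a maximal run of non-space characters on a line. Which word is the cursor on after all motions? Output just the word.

Answer: blue

Derivation:
After 1 (b): row=0 col=0 char='s'
After 2 (w): row=0 col=5 char='s'
After 3 (k): row=0 col=5 char='s'
After 4 (gg): row=0 col=0 char='s'
After 5 (w): row=0 col=5 char='s'
After 6 (G): row=2 col=0 char='b'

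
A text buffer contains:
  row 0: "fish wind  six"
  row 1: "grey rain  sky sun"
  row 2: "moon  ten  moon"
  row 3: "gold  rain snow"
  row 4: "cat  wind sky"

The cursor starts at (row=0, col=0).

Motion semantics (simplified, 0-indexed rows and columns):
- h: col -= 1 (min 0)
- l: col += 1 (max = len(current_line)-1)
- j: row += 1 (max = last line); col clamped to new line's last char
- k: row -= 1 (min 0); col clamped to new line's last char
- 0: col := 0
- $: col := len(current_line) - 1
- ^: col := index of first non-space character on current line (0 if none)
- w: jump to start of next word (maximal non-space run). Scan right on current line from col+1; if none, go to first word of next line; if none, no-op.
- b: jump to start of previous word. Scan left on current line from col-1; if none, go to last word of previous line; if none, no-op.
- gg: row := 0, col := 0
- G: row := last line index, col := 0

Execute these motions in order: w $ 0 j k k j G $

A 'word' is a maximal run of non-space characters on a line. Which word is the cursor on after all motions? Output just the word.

After 1 (w): row=0 col=5 char='w'
After 2 ($): row=0 col=13 char='x'
After 3 (0): row=0 col=0 char='f'
After 4 (j): row=1 col=0 char='g'
After 5 (k): row=0 col=0 char='f'
After 6 (k): row=0 col=0 char='f'
After 7 (j): row=1 col=0 char='g'
After 8 (G): row=4 col=0 char='c'
After 9 ($): row=4 col=12 char='y'

Answer: sky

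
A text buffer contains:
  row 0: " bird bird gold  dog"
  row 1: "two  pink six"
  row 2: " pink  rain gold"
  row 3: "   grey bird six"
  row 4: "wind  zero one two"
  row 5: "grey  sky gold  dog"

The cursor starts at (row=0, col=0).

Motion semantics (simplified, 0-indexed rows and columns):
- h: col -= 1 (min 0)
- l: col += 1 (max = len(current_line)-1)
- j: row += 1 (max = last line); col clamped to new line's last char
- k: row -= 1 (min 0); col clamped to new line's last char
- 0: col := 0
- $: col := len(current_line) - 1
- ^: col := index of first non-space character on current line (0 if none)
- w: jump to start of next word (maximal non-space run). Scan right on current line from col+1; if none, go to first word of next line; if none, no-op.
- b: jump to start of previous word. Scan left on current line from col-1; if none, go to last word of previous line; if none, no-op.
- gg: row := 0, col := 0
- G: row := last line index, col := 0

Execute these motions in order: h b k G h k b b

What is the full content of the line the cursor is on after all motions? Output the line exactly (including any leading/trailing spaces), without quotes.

Answer:    grey bird six

Derivation:
After 1 (h): row=0 col=0 char='_'
After 2 (b): row=0 col=0 char='_'
After 3 (k): row=0 col=0 char='_'
After 4 (G): row=5 col=0 char='g'
After 5 (h): row=5 col=0 char='g'
After 6 (k): row=4 col=0 char='w'
After 7 (b): row=3 col=13 char='s'
After 8 (b): row=3 col=8 char='b'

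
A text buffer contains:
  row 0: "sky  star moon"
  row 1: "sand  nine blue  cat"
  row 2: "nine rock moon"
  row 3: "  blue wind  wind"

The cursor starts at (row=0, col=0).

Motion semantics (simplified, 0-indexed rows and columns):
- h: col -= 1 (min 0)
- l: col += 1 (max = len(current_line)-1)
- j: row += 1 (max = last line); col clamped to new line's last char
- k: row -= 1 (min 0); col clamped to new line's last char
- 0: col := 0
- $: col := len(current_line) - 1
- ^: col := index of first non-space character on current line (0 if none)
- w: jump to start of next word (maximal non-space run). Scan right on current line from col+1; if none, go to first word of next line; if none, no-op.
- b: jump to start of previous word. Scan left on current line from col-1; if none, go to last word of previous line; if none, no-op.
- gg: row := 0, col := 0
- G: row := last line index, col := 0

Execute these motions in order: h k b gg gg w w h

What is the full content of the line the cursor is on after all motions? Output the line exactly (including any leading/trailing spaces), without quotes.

After 1 (h): row=0 col=0 char='s'
After 2 (k): row=0 col=0 char='s'
After 3 (b): row=0 col=0 char='s'
After 4 (gg): row=0 col=0 char='s'
After 5 (gg): row=0 col=0 char='s'
After 6 (w): row=0 col=5 char='s'
After 7 (w): row=0 col=10 char='m'
After 8 (h): row=0 col=9 char='_'

Answer: sky  star moon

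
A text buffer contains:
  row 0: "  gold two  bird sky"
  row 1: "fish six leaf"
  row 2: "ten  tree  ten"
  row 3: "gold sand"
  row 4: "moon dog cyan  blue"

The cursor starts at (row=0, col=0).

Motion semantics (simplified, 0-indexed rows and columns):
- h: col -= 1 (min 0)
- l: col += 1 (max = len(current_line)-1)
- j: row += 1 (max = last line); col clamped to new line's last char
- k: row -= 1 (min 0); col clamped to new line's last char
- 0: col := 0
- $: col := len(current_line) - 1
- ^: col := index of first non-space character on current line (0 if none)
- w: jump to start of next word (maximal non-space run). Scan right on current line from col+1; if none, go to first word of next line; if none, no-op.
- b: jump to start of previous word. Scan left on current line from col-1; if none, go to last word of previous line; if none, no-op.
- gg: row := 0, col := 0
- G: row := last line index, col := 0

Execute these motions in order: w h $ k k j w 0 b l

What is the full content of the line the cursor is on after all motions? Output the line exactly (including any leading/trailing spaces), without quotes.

Answer: fish six leaf

Derivation:
After 1 (w): row=0 col=2 char='g'
After 2 (h): row=0 col=1 char='_'
After 3 ($): row=0 col=19 char='y'
After 4 (k): row=0 col=19 char='y'
After 5 (k): row=0 col=19 char='y'
After 6 (j): row=1 col=12 char='f'
After 7 (w): row=2 col=0 char='t'
After 8 (0): row=2 col=0 char='t'
After 9 (b): row=1 col=9 char='l'
After 10 (l): row=1 col=10 char='e'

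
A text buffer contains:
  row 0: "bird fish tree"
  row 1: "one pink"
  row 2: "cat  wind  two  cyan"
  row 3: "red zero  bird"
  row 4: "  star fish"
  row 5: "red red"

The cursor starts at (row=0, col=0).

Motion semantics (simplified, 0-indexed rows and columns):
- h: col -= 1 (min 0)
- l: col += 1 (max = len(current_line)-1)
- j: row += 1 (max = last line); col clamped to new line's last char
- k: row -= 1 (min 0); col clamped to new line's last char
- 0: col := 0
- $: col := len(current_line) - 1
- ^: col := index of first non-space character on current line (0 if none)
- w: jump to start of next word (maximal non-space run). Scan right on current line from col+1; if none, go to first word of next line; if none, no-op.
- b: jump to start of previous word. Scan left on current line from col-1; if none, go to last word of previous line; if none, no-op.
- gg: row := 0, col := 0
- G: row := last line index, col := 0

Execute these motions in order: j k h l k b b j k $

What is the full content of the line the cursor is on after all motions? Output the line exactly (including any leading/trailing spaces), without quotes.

After 1 (j): row=1 col=0 char='o'
After 2 (k): row=0 col=0 char='b'
After 3 (h): row=0 col=0 char='b'
After 4 (l): row=0 col=1 char='i'
After 5 (k): row=0 col=1 char='i'
After 6 (b): row=0 col=0 char='b'
After 7 (b): row=0 col=0 char='b'
After 8 (j): row=1 col=0 char='o'
After 9 (k): row=0 col=0 char='b'
After 10 ($): row=0 col=13 char='e'

Answer: bird fish tree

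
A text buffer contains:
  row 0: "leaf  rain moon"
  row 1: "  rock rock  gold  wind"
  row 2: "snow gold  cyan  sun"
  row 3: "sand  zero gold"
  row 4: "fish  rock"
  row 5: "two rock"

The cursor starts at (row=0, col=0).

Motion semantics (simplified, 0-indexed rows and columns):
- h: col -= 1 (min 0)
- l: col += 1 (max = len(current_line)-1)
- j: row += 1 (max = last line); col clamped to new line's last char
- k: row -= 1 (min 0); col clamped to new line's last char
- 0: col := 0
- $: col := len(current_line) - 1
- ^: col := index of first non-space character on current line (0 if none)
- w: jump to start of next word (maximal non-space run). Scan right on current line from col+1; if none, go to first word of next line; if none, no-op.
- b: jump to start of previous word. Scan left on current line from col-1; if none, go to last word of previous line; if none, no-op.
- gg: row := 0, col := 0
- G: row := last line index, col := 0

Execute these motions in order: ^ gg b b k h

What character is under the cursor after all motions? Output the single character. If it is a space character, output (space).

After 1 (^): row=0 col=0 char='l'
After 2 (gg): row=0 col=0 char='l'
After 3 (b): row=0 col=0 char='l'
After 4 (b): row=0 col=0 char='l'
After 5 (k): row=0 col=0 char='l'
After 6 (h): row=0 col=0 char='l'

Answer: l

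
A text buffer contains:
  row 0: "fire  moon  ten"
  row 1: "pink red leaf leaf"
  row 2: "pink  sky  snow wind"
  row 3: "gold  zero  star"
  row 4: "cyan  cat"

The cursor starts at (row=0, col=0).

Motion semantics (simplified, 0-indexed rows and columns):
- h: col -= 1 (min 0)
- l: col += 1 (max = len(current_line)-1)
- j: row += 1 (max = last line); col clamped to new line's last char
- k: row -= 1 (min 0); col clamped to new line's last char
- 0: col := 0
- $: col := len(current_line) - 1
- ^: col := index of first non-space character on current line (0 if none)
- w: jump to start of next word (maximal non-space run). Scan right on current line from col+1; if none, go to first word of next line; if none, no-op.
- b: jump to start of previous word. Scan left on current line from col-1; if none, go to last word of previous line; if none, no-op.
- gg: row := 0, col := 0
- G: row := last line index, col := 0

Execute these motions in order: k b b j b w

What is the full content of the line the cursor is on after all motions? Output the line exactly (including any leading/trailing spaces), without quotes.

Answer: pink red leaf leaf

Derivation:
After 1 (k): row=0 col=0 char='f'
After 2 (b): row=0 col=0 char='f'
After 3 (b): row=0 col=0 char='f'
After 4 (j): row=1 col=0 char='p'
After 5 (b): row=0 col=12 char='t'
After 6 (w): row=1 col=0 char='p'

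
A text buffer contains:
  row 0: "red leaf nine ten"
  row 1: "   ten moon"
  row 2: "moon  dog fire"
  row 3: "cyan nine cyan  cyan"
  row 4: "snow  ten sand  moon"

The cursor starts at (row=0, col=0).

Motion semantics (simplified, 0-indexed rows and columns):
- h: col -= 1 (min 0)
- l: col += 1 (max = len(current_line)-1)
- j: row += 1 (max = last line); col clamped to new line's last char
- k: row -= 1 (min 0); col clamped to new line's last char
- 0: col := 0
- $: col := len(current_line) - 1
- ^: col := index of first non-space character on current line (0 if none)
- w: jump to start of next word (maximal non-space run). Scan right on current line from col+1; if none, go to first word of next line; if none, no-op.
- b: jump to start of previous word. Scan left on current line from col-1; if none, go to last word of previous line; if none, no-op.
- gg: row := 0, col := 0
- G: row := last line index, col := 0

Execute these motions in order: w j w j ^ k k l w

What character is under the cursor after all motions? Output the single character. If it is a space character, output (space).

After 1 (w): row=0 col=4 char='l'
After 2 (j): row=1 col=4 char='e'
After 3 (w): row=1 col=7 char='m'
After 4 (j): row=2 col=7 char='o'
After 5 (^): row=2 col=0 char='m'
After 6 (k): row=1 col=0 char='_'
After 7 (k): row=0 col=0 char='r'
After 8 (l): row=0 col=1 char='e'
After 9 (w): row=0 col=4 char='l'

Answer: l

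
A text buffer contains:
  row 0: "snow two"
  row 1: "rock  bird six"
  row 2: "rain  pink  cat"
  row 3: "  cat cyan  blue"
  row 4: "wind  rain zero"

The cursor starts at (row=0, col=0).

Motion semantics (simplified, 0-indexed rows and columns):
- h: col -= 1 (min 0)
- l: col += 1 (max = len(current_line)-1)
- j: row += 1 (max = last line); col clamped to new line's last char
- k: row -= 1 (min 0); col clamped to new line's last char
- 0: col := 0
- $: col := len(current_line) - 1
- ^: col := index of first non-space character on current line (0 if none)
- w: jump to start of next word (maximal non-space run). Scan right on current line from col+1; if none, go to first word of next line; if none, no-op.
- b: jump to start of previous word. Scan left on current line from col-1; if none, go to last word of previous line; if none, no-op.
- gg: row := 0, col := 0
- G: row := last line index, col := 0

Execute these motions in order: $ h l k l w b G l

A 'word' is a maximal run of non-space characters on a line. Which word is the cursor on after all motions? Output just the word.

Answer: wind

Derivation:
After 1 ($): row=0 col=7 char='o'
After 2 (h): row=0 col=6 char='w'
After 3 (l): row=0 col=7 char='o'
After 4 (k): row=0 col=7 char='o'
After 5 (l): row=0 col=7 char='o'
After 6 (w): row=1 col=0 char='r'
After 7 (b): row=0 col=5 char='t'
After 8 (G): row=4 col=0 char='w'
After 9 (l): row=4 col=1 char='i'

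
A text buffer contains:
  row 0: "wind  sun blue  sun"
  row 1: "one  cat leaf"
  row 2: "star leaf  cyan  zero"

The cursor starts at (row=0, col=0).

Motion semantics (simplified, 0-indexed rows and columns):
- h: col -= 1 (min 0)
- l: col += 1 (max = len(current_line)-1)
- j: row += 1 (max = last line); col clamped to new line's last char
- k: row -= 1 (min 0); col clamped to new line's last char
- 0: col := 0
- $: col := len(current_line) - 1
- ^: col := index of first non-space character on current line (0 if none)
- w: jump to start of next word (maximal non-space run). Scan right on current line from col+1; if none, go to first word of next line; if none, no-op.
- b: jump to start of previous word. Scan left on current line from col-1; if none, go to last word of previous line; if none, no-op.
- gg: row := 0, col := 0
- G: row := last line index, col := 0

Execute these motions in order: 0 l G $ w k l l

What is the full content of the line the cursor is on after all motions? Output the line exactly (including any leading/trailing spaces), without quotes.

Answer: one  cat leaf

Derivation:
After 1 (0): row=0 col=0 char='w'
After 2 (l): row=0 col=1 char='i'
After 3 (G): row=2 col=0 char='s'
After 4 ($): row=2 col=20 char='o'
After 5 (w): row=2 col=20 char='o'
After 6 (k): row=1 col=12 char='f'
After 7 (l): row=1 col=12 char='f'
After 8 (l): row=1 col=12 char='f'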